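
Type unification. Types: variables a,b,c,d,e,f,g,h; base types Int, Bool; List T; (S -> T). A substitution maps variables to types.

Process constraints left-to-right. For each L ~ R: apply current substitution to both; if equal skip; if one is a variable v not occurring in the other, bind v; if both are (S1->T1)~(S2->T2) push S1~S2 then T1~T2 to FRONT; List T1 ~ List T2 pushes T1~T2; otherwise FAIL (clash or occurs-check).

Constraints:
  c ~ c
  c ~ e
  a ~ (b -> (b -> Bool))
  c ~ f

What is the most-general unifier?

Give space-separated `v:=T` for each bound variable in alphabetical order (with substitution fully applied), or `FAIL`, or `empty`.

step 1: unify c ~ c  [subst: {-} | 3 pending]
  -> identical, skip
step 2: unify c ~ e  [subst: {-} | 2 pending]
  bind c := e
step 3: unify a ~ (b -> (b -> Bool))  [subst: {c:=e} | 1 pending]
  bind a := (b -> (b -> Bool))
step 4: unify e ~ f  [subst: {c:=e, a:=(b -> (b -> Bool))} | 0 pending]
  bind e := f

Answer: a:=(b -> (b -> Bool)) c:=f e:=f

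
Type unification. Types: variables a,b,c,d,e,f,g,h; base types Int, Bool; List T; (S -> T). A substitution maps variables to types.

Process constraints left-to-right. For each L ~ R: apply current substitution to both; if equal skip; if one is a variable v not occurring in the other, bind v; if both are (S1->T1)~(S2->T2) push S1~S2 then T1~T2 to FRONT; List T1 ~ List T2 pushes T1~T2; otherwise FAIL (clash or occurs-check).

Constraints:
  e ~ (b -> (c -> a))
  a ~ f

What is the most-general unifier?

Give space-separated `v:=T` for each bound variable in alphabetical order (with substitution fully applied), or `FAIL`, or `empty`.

step 1: unify e ~ (b -> (c -> a))  [subst: {-} | 1 pending]
  bind e := (b -> (c -> a))
step 2: unify a ~ f  [subst: {e:=(b -> (c -> a))} | 0 pending]
  bind a := f

Answer: a:=f e:=(b -> (c -> f))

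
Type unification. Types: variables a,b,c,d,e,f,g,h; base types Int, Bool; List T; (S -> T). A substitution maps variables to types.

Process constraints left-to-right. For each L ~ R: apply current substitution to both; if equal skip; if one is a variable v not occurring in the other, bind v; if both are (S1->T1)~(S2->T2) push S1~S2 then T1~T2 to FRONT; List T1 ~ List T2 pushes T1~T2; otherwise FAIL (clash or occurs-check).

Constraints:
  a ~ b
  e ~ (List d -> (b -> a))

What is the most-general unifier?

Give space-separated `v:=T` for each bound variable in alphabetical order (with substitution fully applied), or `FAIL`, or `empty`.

step 1: unify a ~ b  [subst: {-} | 1 pending]
  bind a := b
step 2: unify e ~ (List d -> (b -> b))  [subst: {a:=b} | 0 pending]
  bind e := (List d -> (b -> b))

Answer: a:=b e:=(List d -> (b -> b))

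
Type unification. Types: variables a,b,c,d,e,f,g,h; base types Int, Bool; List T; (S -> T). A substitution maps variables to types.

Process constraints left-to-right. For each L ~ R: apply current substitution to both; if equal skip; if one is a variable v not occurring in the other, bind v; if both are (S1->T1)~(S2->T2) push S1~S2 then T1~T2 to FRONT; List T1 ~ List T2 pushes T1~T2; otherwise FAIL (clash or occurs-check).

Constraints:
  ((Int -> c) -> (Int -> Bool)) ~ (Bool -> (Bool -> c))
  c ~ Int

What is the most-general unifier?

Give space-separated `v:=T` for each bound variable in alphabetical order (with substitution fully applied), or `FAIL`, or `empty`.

Answer: FAIL

Derivation:
step 1: unify ((Int -> c) -> (Int -> Bool)) ~ (Bool -> (Bool -> c))  [subst: {-} | 1 pending]
  -> decompose arrow: push (Int -> c)~Bool, (Int -> Bool)~(Bool -> c)
step 2: unify (Int -> c) ~ Bool  [subst: {-} | 2 pending]
  clash: (Int -> c) vs Bool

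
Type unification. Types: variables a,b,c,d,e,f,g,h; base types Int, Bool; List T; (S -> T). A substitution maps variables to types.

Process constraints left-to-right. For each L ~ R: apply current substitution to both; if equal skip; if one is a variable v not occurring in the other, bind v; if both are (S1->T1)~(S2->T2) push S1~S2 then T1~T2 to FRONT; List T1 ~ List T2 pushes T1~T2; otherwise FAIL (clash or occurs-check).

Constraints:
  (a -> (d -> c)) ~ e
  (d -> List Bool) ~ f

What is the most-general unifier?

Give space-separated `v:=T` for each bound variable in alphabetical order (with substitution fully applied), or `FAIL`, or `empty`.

step 1: unify (a -> (d -> c)) ~ e  [subst: {-} | 1 pending]
  bind e := (a -> (d -> c))
step 2: unify (d -> List Bool) ~ f  [subst: {e:=(a -> (d -> c))} | 0 pending]
  bind f := (d -> List Bool)

Answer: e:=(a -> (d -> c)) f:=(d -> List Bool)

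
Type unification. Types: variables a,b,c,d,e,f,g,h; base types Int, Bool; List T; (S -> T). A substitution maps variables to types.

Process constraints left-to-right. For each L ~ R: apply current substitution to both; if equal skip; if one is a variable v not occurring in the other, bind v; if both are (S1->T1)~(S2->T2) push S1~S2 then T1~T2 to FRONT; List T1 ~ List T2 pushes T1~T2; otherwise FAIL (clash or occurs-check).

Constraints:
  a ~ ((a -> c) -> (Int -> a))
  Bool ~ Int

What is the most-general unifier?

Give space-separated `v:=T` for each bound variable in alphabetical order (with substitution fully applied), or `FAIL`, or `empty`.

Answer: FAIL

Derivation:
step 1: unify a ~ ((a -> c) -> (Int -> a))  [subst: {-} | 1 pending]
  occurs-check fail: a in ((a -> c) -> (Int -> a))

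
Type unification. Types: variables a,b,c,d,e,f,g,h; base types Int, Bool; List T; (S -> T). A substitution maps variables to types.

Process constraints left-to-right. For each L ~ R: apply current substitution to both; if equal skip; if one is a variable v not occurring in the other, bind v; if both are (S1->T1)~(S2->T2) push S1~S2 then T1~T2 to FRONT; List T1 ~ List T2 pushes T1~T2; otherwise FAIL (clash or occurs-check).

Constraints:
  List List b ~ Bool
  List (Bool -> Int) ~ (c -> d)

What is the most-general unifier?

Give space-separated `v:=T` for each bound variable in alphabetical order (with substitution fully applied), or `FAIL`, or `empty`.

Answer: FAIL

Derivation:
step 1: unify List List b ~ Bool  [subst: {-} | 1 pending]
  clash: List List b vs Bool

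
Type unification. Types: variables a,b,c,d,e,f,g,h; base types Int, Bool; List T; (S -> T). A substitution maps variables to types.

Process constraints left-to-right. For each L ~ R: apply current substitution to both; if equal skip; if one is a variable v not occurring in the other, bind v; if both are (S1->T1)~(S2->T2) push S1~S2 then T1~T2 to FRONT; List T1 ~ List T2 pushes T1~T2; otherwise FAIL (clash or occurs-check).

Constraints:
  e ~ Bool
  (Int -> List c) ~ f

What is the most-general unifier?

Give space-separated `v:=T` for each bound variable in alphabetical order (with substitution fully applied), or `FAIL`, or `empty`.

step 1: unify e ~ Bool  [subst: {-} | 1 pending]
  bind e := Bool
step 2: unify (Int -> List c) ~ f  [subst: {e:=Bool} | 0 pending]
  bind f := (Int -> List c)

Answer: e:=Bool f:=(Int -> List c)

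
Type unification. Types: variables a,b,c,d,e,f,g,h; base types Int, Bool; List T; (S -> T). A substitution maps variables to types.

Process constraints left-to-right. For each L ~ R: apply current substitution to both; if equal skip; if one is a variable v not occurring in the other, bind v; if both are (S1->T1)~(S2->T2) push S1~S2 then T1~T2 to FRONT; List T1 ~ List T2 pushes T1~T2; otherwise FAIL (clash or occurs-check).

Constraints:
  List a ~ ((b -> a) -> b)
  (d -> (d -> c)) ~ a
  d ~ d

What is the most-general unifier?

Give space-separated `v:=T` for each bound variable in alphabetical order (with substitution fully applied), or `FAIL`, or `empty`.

step 1: unify List a ~ ((b -> a) -> b)  [subst: {-} | 2 pending]
  clash: List a vs ((b -> a) -> b)

Answer: FAIL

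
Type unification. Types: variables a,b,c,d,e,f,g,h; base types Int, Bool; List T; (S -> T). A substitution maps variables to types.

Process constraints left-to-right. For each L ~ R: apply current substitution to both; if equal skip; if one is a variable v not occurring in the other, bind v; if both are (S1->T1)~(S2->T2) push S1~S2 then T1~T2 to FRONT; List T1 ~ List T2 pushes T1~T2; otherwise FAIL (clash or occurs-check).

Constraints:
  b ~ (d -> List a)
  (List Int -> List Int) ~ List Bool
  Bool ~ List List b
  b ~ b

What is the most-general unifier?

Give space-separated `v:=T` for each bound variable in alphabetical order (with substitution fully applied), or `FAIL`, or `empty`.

step 1: unify b ~ (d -> List a)  [subst: {-} | 3 pending]
  bind b := (d -> List a)
step 2: unify (List Int -> List Int) ~ List Bool  [subst: {b:=(d -> List a)} | 2 pending]
  clash: (List Int -> List Int) vs List Bool

Answer: FAIL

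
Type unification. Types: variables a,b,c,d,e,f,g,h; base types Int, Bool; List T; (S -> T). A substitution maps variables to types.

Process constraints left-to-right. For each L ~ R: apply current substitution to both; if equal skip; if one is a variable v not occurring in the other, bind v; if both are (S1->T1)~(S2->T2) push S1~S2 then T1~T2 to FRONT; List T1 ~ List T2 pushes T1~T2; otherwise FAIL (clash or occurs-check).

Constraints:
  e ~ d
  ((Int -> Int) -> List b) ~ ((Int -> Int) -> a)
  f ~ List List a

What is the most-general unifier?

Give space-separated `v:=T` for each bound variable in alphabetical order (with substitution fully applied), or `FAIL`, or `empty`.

Answer: a:=List b e:=d f:=List List List b

Derivation:
step 1: unify e ~ d  [subst: {-} | 2 pending]
  bind e := d
step 2: unify ((Int -> Int) -> List b) ~ ((Int -> Int) -> a)  [subst: {e:=d} | 1 pending]
  -> decompose arrow: push (Int -> Int)~(Int -> Int), List b~a
step 3: unify (Int -> Int) ~ (Int -> Int)  [subst: {e:=d} | 2 pending]
  -> identical, skip
step 4: unify List b ~ a  [subst: {e:=d} | 1 pending]
  bind a := List b
step 5: unify f ~ List List List b  [subst: {e:=d, a:=List b} | 0 pending]
  bind f := List List List b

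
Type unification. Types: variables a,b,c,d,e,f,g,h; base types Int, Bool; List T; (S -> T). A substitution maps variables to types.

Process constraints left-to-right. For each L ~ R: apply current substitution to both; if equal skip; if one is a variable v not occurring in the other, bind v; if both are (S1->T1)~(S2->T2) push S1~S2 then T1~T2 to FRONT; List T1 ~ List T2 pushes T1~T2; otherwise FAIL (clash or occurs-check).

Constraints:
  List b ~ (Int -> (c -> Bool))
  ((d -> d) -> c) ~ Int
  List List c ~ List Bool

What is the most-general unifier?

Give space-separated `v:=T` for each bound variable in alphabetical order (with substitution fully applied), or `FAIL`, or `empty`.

step 1: unify List b ~ (Int -> (c -> Bool))  [subst: {-} | 2 pending]
  clash: List b vs (Int -> (c -> Bool))

Answer: FAIL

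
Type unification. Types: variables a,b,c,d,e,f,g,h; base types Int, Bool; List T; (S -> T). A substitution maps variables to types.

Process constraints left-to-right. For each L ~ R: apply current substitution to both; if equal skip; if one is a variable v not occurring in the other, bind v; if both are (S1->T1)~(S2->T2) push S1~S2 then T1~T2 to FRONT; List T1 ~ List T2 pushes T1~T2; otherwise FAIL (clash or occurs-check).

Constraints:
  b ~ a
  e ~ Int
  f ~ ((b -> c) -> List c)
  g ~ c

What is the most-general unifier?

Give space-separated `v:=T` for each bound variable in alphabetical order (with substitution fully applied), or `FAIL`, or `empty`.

Answer: b:=a e:=Int f:=((a -> c) -> List c) g:=c

Derivation:
step 1: unify b ~ a  [subst: {-} | 3 pending]
  bind b := a
step 2: unify e ~ Int  [subst: {b:=a} | 2 pending]
  bind e := Int
step 3: unify f ~ ((a -> c) -> List c)  [subst: {b:=a, e:=Int} | 1 pending]
  bind f := ((a -> c) -> List c)
step 4: unify g ~ c  [subst: {b:=a, e:=Int, f:=((a -> c) -> List c)} | 0 pending]
  bind g := c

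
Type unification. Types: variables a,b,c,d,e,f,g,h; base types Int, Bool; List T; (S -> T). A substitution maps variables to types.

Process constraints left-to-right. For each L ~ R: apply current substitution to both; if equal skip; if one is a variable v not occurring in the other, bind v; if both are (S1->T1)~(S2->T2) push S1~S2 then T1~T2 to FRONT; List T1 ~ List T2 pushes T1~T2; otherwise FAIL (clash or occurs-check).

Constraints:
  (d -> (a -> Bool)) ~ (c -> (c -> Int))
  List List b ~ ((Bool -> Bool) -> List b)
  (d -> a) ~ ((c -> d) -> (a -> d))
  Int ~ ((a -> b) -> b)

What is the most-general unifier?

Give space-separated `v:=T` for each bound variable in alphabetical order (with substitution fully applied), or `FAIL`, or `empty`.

Answer: FAIL

Derivation:
step 1: unify (d -> (a -> Bool)) ~ (c -> (c -> Int))  [subst: {-} | 3 pending]
  -> decompose arrow: push d~c, (a -> Bool)~(c -> Int)
step 2: unify d ~ c  [subst: {-} | 4 pending]
  bind d := c
step 3: unify (a -> Bool) ~ (c -> Int)  [subst: {d:=c} | 3 pending]
  -> decompose arrow: push a~c, Bool~Int
step 4: unify a ~ c  [subst: {d:=c} | 4 pending]
  bind a := c
step 5: unify Bool ~ Int  [subst: {d:=c, a:=c} | 3 pending]
  clash: Bool vs Int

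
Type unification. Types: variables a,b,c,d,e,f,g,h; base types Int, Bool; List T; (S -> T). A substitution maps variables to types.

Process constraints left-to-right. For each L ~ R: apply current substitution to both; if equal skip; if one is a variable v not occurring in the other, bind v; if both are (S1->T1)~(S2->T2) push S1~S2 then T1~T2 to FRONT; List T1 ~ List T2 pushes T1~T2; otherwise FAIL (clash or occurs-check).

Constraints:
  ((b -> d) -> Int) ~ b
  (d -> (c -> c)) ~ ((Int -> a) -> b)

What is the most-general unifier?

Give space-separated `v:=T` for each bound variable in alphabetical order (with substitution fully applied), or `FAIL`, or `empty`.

Answer: FAIL

Derivation:
step 1: unify ((b -> d) -> Int) ~ b  [subst: {-} | 1 pending]
  occurs-check fail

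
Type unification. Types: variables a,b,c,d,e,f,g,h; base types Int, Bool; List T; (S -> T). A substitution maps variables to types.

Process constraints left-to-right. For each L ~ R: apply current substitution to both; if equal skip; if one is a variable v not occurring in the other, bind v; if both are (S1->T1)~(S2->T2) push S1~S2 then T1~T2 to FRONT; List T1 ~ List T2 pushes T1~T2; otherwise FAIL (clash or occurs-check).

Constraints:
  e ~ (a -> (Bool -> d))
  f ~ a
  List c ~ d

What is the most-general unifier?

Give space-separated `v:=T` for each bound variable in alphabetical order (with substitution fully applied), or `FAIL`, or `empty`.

Answer: d:=List c e:=(a -> (Bool -> List c)) f:=a

Derivation:
step 1: unify e ~ (a -> (Bool -> d))  [subst: {-} | 2 pending]
  bind e := (a -> (Bool -> d))
step 2: unify f ~ a  [subst: {e:=(a -> (Bool -> d))} | 1 pending]
  bind f := a
step 3: unify List c ~ d  [subst: {e:=(a -> (Bool -> d)), f:=a} | 0 pending]
  bind d := List c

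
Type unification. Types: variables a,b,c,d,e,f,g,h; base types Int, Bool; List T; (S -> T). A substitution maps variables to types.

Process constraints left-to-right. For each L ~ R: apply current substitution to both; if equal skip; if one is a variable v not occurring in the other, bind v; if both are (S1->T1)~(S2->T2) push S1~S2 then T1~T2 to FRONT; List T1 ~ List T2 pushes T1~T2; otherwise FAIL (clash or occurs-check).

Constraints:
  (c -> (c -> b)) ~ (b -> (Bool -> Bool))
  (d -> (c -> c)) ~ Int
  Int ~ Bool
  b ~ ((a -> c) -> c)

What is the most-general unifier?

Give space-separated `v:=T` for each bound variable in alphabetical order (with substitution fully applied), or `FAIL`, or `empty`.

Answer: FAIL

Derivation:
step 1: unify (c -> (c -> b)) ~ (b -> (Bool -> Bool))  [subst: {-} | 3 pending]
  -> decompose arrow: push c~b, (c -> b)~(Bool -> Bool)
step 2: unify c ~ b  [subst: {-} | 4 pending]
  bind c := b
step 3: unify (b -> b) ~ (Bool -> Bool)  [subst: {c:=b} | 3 pending]
  -> decompose arrow: push b~Bool, b~Bool
step 4: unify b ~ Bool  [subst: {c:=b} | 4 pending]
  bind b := Bool
step 5: unify Bool ~ Bool  [subst: {c:=b, b:=Bool} | 3 pending]
  -> identical, skip
step 6: unify (d -> (Bool -> Bool)) ~ Int  [subst: {c:=b, b:=Bool} | 2 pending]
  clash: (d -> (Bool -> Bool)) vs Int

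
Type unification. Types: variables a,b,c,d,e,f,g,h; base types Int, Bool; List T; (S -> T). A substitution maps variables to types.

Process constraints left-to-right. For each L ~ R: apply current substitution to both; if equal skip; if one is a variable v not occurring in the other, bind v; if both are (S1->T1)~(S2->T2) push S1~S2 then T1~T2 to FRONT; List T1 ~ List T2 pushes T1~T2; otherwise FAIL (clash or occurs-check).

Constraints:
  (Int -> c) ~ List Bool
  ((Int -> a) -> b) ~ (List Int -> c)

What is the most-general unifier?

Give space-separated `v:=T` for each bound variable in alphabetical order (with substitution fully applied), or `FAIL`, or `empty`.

Answer: FAIL

Derivation:
step 1: unify (Int -> c) ~ List Bool  [subst: {-} | 1 pending]
  clash: (Int -> c) vs List Bool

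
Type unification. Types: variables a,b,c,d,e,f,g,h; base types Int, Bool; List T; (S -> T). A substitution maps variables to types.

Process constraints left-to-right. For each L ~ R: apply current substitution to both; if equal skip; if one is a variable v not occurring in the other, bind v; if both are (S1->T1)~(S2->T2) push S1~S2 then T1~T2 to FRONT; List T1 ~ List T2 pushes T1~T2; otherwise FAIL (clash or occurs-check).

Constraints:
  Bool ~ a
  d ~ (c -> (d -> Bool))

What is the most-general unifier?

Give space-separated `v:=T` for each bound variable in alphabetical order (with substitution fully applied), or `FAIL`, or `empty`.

Answer: FAIL

Derivation:
step 1: unify Bool ~ a  [subst: {-} | 1 pending]
  bind a := Bool
step 2: unify d ~ (c -> (d -> Bool))  [subst: {a:=Bool} | 0 pending]
  occurs-check fail: d in (c -> (d -> Bool))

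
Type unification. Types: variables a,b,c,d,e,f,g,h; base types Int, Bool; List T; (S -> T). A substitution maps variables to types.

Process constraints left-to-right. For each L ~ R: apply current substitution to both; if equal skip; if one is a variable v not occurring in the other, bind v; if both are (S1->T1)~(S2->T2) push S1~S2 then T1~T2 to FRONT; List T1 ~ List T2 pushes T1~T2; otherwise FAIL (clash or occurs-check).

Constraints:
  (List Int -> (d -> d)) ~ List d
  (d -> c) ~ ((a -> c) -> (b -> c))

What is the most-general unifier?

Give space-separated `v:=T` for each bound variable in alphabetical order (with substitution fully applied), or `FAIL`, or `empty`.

Answer: FAIL

Derivation:
step 1: unify (List Int -> (d -> d)) ~ List d  [subst: {-} | 1 pending]
  clash: (List Int -> (d -> d)) vs List d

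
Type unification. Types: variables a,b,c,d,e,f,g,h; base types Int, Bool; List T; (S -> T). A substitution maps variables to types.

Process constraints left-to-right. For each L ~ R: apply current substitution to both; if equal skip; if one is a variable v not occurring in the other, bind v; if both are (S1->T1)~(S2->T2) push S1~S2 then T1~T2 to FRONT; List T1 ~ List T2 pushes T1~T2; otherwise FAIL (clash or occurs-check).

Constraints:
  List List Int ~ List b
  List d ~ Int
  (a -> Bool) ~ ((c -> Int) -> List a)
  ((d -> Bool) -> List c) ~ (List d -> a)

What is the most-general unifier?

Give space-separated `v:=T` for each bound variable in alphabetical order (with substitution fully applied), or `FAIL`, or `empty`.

Answer: FAIL

Derivation:
step 1: unify List List Int ~ List b  [subst: {-} | 3 pending]
  -> decompose List: push List Int~b
step 2: unify List Int ~ b  [subst: {-} | 3 pending]
  bind b := List Int
step 3: unify List d ~ Int  [subst: {b:=List Int} | 2 pending]
  clash: List d vs Int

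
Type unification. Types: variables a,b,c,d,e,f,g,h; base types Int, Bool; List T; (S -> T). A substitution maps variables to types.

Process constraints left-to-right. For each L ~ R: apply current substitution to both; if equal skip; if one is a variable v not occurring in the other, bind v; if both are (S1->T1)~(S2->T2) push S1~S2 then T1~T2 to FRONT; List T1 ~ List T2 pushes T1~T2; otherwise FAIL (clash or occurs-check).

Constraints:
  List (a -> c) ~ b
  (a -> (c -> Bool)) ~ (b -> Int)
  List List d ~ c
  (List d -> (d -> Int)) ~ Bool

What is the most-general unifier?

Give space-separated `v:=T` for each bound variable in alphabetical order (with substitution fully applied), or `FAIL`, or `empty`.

step 1: unify List (a -> c) ~ b  [subst: {-} | 3 pending]
  bind b := List (a -> c)
step 2: unify (a -> (c -> Bool)) ~ (List (a -> c) -> Int)  [subst: {b:=List (a -> c)} | 2 pending]
  -> decompose arrow: push a~List (a -> c), (c -> Bool)~Int
step 3: unify a ~ List (a -> c)  [subst: {b:=List (a -> c)} | 3 pending]
  occurs-check fail: a in List (a -> c)

Answer: FAIL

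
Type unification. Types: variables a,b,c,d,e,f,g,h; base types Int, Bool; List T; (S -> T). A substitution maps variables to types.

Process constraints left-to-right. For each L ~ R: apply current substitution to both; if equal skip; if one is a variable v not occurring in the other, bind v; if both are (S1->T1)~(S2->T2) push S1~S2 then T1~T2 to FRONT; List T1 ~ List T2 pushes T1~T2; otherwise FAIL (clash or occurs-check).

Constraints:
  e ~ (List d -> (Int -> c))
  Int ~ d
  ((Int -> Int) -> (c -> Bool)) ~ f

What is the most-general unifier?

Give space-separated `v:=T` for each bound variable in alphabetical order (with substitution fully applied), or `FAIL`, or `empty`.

Answer: d:=Int e:=(List Int -> (Int -> c)) f:=((Int -> Int) -> (c -> Bool))

Derivation:
step 1: unify e ~ (List d -> (Int -> c))  [subst: {-} | 2 pending]
  bind e := (List d -> (Int -> c))
step 2: unify Int ~ d  [subst: {e:=(List d -> (Int -> c))} | 1 pending]
  bind d := Int
step 3: unify ((Int -> Int) -> (c -> Bool)) ~ f  [subst: {e:=(List d -> (Int -> c)), d:=Int} | 0 pending]
  bind f := ((Int -> Int) -> (c -> Bool))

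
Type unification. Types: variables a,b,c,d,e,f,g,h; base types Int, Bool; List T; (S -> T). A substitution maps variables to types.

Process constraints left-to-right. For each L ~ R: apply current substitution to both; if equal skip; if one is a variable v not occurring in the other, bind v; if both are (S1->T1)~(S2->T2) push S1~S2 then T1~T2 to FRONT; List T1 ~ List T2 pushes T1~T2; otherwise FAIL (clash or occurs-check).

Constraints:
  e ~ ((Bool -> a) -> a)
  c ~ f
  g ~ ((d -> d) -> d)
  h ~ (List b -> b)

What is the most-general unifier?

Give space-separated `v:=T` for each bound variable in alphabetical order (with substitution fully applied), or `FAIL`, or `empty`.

Answer: c:=f e:=((Bool -> a) -> a) g:=((d -> d) -> d) h:=(List b -> b)

Derivation:
step 1: unify e ~ ((Bool -> a) -> a)  [subst: {-} | 3 pending]
  bind e := ((Bool -> a) -> a)
step 2: unify c ~ f  [subst: {e:=((Bool -> a) -> a)} | 2 pending]
  bind c := f
step 3: unify g ~ ((d -> d) -> d)  [subst: {e:=((Bool -> a) -> a), c:=f} | 1 pending]
  bind g := ((d -> d) -> d)
step 4: unify h ~ (List b -> b)  [subst: {e:=((Bool -> a) -> a), c:=f, g:=((d -> d) -> d)} | 0 pending]
  bind h := (List b -> b)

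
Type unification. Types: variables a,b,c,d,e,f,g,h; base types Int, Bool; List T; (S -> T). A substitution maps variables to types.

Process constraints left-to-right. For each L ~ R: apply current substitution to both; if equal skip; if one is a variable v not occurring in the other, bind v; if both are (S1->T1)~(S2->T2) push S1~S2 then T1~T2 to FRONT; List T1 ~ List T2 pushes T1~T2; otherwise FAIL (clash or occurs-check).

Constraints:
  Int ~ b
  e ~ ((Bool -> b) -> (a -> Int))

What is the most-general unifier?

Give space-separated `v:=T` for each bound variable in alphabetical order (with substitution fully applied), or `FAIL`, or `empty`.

step 1: unify Int ~ b  [subst: {-} | 1 pending]
  bind b := Int
step 2: unify e ~ ((Bool -> Int) -> (a -> Int))  [subst: {b:=Int} | 0 pending]
  bind e := ((Bool -> Int) -> (a -> Int))

Answer: b:=Int e:=((Bool -> Int) -> (a -> Int))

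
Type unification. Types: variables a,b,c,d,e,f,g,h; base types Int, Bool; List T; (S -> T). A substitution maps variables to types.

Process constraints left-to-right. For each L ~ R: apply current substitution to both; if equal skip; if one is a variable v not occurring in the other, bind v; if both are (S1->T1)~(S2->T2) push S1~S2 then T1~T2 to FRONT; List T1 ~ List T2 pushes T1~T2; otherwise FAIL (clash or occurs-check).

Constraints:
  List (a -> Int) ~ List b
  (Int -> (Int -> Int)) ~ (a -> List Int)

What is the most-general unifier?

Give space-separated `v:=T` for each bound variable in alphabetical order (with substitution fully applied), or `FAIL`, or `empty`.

step 1: unify List (a -> Int) ~ List b  [subst: {-} | 1 pending]
  -> decompose List: push (a -> Int)~b
step 2: unify (a -> Int) ~ b  [subst: {-} | 1 pending]
  bind b := (a -> Int)
step 3: unify (Int -> (Int -> Int)) ~ (a -> List Int)  [subst: {b:=(a -> Int)} | 0 pending]
  -> decompose arrow: push Int~a, (Int -> Int)~List Int
step 4: unify Int ~ a  [subst: {b:=(a -> Int)} | 1 pending]
  bind a := Int
step 5: unify (Int -> Int) ~ List Int  [subst: {b:=(a -> Int), a:=Int} | 0 pending]
  clash: (Int -> Int) vs List Int

Answer: FAIL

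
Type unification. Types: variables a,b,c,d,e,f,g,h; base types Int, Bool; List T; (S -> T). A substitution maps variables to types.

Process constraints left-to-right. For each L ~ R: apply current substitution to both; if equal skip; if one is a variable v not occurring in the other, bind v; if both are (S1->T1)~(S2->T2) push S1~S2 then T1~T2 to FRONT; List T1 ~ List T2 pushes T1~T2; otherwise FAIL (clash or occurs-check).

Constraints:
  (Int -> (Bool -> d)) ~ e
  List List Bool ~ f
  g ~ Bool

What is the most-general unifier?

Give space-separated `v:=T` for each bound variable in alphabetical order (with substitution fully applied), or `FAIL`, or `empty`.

step 1: unify (Int -> (Bool -> d)) ~ e  [subst: {-} | 2 pending]
  bind e := (Int -> (Bool -> d))
step 2: unify List List Bool ~ f  [subst: {e:=(Int -> (Bool -> d))} | 1 pending]
  bind f := List List Bool
step 3: unify g ~ Bool  [subst: {e:=(Int -> (Bool -> d)), f:=List List Bool} | 0 pending]
  bind g := Bool

Answer: e:=(Int -> (Bool -> d)) f:=List List Bool g:=Bool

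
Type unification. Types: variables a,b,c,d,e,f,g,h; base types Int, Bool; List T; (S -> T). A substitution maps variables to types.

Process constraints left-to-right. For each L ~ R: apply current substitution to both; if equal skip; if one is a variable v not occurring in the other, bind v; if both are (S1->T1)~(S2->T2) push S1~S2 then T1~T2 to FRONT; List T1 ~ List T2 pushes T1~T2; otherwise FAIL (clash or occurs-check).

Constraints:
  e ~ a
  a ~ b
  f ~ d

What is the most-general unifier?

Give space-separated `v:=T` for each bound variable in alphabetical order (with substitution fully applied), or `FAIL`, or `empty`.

step 1: unify e ~ a  [subst: {-} | 2 pending]
  bind e := a
step 2: unify a ~ b  [subst: {e:=a} | 1 pending]
  bind a := b
step 3: unify f ~ d  [subst: {e:=a, a:=b} | 0 pending]
  bind f := d

Answer: a:=b e:=b f:=d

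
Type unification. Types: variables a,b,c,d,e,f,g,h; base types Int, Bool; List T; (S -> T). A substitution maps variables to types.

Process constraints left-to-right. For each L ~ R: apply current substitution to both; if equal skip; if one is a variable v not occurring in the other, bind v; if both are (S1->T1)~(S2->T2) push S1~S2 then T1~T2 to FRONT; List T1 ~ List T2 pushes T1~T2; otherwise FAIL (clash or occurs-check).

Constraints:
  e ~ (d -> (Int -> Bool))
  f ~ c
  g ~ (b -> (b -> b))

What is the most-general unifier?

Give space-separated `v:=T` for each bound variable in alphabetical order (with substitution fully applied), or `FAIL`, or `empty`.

Answer: e:=(d -> (Int -> Bool)) f:=c g:=(b -> (b -> b))

Derivation:
step 1: unify e ~ (d -> (Int -> Bool))  [subst: {-} | 2 pending]
  bind e := (d -> (Int -> Bool))
step 2: unify f ~ c  [subst: {e:=(d -> (Int -> Bool))} | 1 pending]
  bind f := c
step 3: unify g ~ (b -> (b -> b))  [subst: {e:=(d -> (Int -> Bool)), f:=c} | 0 pending]
  bind g := (b -> (b -> b))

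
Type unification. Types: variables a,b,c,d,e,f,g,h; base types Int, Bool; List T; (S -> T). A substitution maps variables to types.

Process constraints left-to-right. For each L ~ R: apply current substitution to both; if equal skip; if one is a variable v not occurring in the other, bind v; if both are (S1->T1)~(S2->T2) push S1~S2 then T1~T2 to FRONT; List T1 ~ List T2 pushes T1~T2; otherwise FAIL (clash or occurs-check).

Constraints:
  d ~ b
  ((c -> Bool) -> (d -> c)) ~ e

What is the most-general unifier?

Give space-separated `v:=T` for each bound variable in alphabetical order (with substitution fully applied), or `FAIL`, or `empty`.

step 1: unify d ~ b  [subst: {-} | 1 pending]
  bind d := b
step 2: unify ((c -> Bool) -> (b -> c)) ~ e  [subst: {d:=b} | 0 pending]
  bind e := ((c -> Bool) -> (b -> c))

Answer: d:=b e:=((c -> Bool) -> (b -> c))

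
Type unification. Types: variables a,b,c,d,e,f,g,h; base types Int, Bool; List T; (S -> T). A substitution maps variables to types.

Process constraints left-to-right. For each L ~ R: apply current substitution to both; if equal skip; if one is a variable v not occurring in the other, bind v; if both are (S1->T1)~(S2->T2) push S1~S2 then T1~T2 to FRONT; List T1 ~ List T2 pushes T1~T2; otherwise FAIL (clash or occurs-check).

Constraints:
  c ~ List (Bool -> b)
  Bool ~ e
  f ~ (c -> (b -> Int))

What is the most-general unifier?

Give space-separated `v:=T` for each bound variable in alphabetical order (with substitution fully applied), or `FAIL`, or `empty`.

Answer: c:=List (Bool -> b) e:=Bool f:=(List (Bool -> b) -> (b -> Int))

Derivation:
step 1: unify c ~ List (Bool -> b)  [subst: {-} | 2 pending]
  bind c := List (Bool -> b)
step 2: unify Bool ~ e  [subst: {c:=List (Bool -> b)} | 1 pending]
  bind e := Bool
step 3: unify f ~ (List (Bool -> b) -> (b -> Int))  [subst: {c:=List (Bool -> b), e:=Bool} | 0 pending]
  bind f := (List (Bool -> b) -> (b -> Int))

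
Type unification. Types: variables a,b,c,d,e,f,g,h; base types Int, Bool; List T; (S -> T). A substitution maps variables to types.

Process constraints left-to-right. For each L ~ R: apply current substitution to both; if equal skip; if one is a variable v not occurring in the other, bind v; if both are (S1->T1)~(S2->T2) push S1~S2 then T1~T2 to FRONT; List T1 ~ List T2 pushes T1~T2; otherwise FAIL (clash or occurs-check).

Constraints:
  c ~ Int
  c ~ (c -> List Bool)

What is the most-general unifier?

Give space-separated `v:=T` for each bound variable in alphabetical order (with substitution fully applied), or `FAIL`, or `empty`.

Answer: FAIL

Derivation:
step 1: unify c ~ Int  [subst: {-} | 1 pending]
  bind c := Int
step 2: unify Int ~ (Int -> List Bool)  [subst: {c:=Int} | 0 pending]
  clash: Int vs (Int -> List Bool)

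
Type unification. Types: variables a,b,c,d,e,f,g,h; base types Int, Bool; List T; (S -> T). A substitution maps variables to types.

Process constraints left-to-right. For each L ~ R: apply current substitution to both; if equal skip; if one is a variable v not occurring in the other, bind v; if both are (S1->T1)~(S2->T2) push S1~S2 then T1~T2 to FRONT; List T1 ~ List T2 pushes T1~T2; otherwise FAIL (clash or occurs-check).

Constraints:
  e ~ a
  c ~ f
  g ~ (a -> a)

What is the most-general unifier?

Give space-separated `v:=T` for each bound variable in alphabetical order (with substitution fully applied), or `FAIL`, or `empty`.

step 1: unify e ~ a  [subst: {-} | 2 pending]
  bind e := a
step 2: unify c ~ f  [subst: {e:=a} | 1 pending]
  bind c := f
step 3: unify g ~ (a -> a)  [subst: {e:=a, c:=f} | 0 pending]
  bind g := (a -> a)

Answer: c:=f e:=a g:=(a -> a)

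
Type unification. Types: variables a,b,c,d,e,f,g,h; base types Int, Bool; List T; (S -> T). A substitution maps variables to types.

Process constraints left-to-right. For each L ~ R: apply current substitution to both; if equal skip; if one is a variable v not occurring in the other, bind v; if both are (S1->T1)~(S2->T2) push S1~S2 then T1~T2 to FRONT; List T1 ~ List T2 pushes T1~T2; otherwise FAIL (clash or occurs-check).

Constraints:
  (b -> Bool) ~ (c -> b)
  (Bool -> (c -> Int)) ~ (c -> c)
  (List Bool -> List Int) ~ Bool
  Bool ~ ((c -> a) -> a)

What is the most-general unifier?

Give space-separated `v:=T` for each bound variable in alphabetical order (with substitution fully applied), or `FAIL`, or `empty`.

step 1: unify (b -> Bool) ~ (c -> b)  [subst: {-} | 3 pending]
  -> decompose arrow: push b~c, Bool~b
step 2: unify b ~ c  [subst: {-} | 4 pending]
  bind b := c
step 3: unify Bool ~ c  [subst: {b:=c} | 3 pending]
  bind c := Bool
step 4: unify (Bool -> (Bool -> Int)) ~ (Bool -> Bool)  [subst: {b:=c, c:=Bool} | 2 pending]
  -> decompose arrow: push Bool~Bool, (Bool -> Int)~Bool
step 5: unify Bool ~ Bool  [subst: {b:=c, c:=Bool} | 3 pending]
  -> identical, skip
step 6: unify (Bool -> Int) ~ Bool  [subst: {b:=c, c:=Bool} | 2 pending]
  clash: (Bool -> Int) vs Bool

Answer: FAIL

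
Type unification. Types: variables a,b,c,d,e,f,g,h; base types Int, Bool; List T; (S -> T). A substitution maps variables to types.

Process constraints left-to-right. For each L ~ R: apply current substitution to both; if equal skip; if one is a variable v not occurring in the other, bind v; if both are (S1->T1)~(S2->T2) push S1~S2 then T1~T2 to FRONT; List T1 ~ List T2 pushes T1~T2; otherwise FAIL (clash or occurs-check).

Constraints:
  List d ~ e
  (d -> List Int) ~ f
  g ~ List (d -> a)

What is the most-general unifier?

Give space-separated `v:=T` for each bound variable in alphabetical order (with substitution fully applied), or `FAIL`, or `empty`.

step 1: unify List d ~ e  [subst: {-} | 2 pending]
  bind e := List d
step 2: unify (d -> List Int) ~ f  [subst: {e:=List d} | 1 pending]
  bind f := (d -> List Int)
step 3: unify g ~ List (d -> a)  [subst: {e:=List d, f:=(d -> List Int)} | 0 pending]
  bind g := List (d -> a)

Answer: e:=List d f:=(d -> List Int) g:=List (d -> a)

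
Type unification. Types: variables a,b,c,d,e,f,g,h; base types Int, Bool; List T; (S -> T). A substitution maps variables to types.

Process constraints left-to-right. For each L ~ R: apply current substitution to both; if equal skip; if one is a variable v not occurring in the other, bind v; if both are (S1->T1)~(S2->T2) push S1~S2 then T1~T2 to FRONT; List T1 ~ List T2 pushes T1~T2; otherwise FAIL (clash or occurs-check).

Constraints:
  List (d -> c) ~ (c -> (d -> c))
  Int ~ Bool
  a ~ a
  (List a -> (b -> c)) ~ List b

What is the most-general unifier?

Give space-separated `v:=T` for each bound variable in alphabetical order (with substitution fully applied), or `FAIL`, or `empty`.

step 1: unify List (d -> c) ~ (c -> (d -> c))  [subst: {-} | 3 pending]
  clash: List (d -> c) vs (c -> (d -> c))

Answer: FAIL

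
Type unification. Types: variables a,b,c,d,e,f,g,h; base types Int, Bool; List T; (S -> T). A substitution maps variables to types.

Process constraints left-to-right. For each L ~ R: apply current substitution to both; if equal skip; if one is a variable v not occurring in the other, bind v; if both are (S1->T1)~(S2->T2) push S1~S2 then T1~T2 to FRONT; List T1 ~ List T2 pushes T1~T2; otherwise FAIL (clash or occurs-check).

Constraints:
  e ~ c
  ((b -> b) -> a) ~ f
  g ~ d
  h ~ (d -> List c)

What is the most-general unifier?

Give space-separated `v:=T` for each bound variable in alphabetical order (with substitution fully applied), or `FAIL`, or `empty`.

step 1: unify e ~ c  [subst: {-} | 3 pending]
  bind e := c
step 2: unify ((b -> b) -> a) ~ f  [subst: {e:=c} | 2 pending]
  bind f := ((b -> b) -> a)
step 3: unify g ~ d  [subst: {e:=c, f:=((b -> b) -> a)} | 1 pending]
  bind g := d
step 4: unify h ~ (d -> List c)  [subst: {e:=c, f:=((b -> b) -> a), g:=d} | 0 pending]
  bind h := (d -> List c)

Answer: e:=c f:=((b -> b) -> a) g:=d h:=(d -> List c)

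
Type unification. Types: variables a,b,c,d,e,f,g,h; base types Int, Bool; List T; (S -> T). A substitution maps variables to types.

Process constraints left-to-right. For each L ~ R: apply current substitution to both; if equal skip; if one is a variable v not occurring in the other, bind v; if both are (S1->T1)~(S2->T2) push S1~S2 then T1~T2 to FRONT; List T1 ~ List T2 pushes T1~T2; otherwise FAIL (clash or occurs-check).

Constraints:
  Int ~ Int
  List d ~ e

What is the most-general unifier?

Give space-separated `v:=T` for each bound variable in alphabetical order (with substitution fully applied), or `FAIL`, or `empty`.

Answer: e:=List d

Derivation:
step 1: unify Int ~ Int  [subst: {-} | 1 pending]
  -> identical, skip
step 2: unify List d ~ e  [subst: {-} | 0 pending]
  bind e := List d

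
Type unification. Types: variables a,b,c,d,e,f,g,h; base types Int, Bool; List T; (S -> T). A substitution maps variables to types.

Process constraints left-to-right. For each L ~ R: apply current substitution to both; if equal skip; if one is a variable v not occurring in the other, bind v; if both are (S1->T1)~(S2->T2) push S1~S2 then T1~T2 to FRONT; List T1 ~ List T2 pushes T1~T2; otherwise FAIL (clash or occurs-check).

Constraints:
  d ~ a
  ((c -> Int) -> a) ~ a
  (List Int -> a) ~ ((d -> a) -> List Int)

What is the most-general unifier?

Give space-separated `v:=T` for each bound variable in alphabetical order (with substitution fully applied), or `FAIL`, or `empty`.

Answer: FAIL

Derivation:
step 1: unify d ~ a  [subst: {-} | 2 pending]
  bind d := a
step 2: unify ((c -> Int) -> a) ~ a  [subst: {d:=a} | 1 pending]
  occurs-check fail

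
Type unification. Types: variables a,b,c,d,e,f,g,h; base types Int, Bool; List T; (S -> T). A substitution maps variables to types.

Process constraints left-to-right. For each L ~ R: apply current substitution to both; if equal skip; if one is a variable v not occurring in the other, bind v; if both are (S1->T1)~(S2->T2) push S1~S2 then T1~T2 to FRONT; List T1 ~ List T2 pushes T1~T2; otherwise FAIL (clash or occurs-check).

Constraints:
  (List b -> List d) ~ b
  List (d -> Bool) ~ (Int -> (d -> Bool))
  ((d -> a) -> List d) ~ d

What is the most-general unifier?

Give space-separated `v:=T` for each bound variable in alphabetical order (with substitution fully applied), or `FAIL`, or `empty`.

Answer: FAIL

Derivation:
step 1: unify (List b -> List d) ~ b  [subst: {-} | 2 pending]
  occurs-check fail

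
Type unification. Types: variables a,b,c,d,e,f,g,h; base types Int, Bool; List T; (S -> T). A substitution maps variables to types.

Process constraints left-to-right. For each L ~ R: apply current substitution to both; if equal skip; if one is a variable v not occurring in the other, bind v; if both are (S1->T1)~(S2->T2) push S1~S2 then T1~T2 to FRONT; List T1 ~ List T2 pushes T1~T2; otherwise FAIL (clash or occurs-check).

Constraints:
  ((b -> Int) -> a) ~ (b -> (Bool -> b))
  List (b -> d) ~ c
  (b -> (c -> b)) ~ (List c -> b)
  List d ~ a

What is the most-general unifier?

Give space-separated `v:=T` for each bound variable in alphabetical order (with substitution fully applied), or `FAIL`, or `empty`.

Answer: FAIL

Derivation:
step 1: unify ((b -> Int) -> a) ~ (b -> (Bool -> b))  [subst: {-} | 3 pending]
  -> decompose arrow: push (b -> Int)~b, a~(Bool -> b)
step 2: unify (b -> Int) ~ b  [subst: {-} | 4 pending]
  occurs-check fail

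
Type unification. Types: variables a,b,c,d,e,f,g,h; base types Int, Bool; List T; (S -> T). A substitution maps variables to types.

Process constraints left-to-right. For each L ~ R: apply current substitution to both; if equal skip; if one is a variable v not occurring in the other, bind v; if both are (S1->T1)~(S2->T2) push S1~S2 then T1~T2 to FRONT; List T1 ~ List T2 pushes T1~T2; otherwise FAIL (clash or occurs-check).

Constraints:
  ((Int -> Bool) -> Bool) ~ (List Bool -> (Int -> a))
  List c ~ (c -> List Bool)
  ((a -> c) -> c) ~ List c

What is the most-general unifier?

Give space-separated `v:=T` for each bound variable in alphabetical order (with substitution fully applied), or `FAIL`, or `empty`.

step 1: unify ((Int -> Bool) -> Bool) ~ (List Bool -> (Int -> a))  [subst: {-} | 2 pending]
  -> decompose arrow: push (Int -> Bool)~List Bool, Bool~(Int -> a)
step 2: unify (Int -> Bool) ~ List Bool  [subst: {-} | 3 pending]
  clash: (Int -> Bool) vs List Bool

Answer: FAIL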